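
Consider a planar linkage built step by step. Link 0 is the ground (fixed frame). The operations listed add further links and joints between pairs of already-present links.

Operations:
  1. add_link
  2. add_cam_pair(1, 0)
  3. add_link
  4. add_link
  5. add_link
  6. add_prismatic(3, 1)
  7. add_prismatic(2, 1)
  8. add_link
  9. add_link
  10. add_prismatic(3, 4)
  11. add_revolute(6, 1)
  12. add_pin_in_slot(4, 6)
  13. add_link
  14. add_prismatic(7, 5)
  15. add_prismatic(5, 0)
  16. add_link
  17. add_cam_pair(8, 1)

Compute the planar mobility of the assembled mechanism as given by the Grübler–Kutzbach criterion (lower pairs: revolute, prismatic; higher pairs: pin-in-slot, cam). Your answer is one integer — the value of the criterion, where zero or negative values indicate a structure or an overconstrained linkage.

L=1 J1=0 J2=0
add link → L=2 J1=0 J2=0
C@1,0 dof=2 J2 → L=2 J1=0 J2=1
add link → L=3 J1=0 J2=1
add link → L=4 J1=0 J2=1
add link → L=5 J1=0 J2=1
P@3,1 dof=1 J1 → L=5 J1=1 J2=1
P@2,1 dof=1 J1 → L=5 J1=2 J2=1
add link → L=6 J1=2 J2=1
add link → L=7 J1=2 J2=1
P@3,4 dof=1 J1 → L=7 J1=3 J2=1
R@6,1 dof=1 J1 → L=7 J1=4 J2=1
PS@4,6 dof=2 J2 → L=7 J1=4 J2=2
add link → L=8 J1=4 J2=2
P@7,5 dof=1 J1 → L=8 J1=5 J2=2
P@5,0 dof=1 J1 → L=8 J1=6 J2=2
add link → L=9 J1=6 J2=2
C@8,1 dof=2 J2 → L=9 J1=6 J2=3
M=3(L−1)−2J1−J2=3·8−2·6−3=9

M = 9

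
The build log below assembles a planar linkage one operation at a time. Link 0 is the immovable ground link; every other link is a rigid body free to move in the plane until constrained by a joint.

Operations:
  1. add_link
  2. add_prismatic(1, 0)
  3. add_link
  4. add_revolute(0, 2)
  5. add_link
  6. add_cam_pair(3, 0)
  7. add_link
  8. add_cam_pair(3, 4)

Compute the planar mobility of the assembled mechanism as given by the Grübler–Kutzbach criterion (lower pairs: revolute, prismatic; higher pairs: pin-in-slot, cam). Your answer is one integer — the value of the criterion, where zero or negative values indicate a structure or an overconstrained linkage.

ground; <1,0,0>
#1 <2,0,0>
P:1↔0 J1 <2,1,0>
#2 <3,1,0>
R:0↔2 J1 <3,2,0>
#3 <4,2,0>
C:3↔0 J2 <4,2,1>
#4 <5,2,1>
C:3↔4 J2 <5,2,2>
3×4 − 2×2 − 1×2 = 6

M = 6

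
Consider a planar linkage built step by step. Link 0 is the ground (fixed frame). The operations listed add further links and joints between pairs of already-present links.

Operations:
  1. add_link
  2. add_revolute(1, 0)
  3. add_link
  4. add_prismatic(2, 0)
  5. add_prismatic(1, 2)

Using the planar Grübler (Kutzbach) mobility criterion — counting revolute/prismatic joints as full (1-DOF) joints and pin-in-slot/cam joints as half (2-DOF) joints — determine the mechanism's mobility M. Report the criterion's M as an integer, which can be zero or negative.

(L,J1,J2)=(1,0,0); link0 fixed
link1: (2,0,0)
R 1-0 [J1]: (2,1,0)
link2: (3,1,0)
P 2-0 [J1]: (3,2,0)
P 1-2 [J1]: (3,3,0)
Grübler: 3·2 − 2·3 − 0 = 0

M = 0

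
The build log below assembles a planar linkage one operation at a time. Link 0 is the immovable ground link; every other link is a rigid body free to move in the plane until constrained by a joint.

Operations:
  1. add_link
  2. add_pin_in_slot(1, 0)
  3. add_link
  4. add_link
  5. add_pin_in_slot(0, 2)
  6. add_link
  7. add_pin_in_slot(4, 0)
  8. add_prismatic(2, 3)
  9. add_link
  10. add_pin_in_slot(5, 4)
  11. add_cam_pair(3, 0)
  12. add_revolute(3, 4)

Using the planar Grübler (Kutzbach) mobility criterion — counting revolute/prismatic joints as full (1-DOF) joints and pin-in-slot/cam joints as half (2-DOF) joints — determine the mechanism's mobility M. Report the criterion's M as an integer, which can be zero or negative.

M = 6

L=1 J1=0 J2=0
add link → L=2 J1=0 J2=0
PS@1,0 dof=2 J2 → L=2 J1=0 J2=1
add link → L=3 J1=0 J2=1
add link → L=4 J1=0 J2=1
PS@0,2 dof=2 J2 → L=4 J1=0 J2=2
add link → L=5 J1=0 J2=2
PS@4,0 dof=2 J2 → L=5 J1=0 J2=3
P@2,3 dof=1 J1 → L=5 J1=1 J2=3
add link → L=6 J1=1 J2=3
PS@5,4 dof=2 J2 → L=6 J1=1 J2=4
C@3,0 dof=2 J2 → L=6 J1=1 J2=5
R@3,4 dof=1 J1 → L=6 J1=2 J2=5
M=3(L−1)−2J1−J2=3·5−2·2−5=6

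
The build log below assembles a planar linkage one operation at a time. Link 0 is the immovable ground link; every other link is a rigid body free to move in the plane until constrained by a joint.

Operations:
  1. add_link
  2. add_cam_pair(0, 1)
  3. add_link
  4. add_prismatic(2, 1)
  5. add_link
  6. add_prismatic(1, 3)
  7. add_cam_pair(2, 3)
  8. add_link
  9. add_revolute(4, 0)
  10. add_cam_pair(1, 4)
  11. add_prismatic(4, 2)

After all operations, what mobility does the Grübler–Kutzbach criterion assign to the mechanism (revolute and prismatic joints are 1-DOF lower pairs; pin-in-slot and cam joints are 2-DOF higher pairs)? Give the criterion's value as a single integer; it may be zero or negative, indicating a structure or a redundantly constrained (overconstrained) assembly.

M = 1

(L,J1,J2)=(1,0,0); link0 fixed
link1: (2,0,0)
C 0-1 [J2]: (2,0,1)
link2: (3,0,1)
P 2-1 [J1]: (3,1,1)
link3: (4,1,1)
P 1-3 [J1]: (4,2,1)
C 2-3 [J2]: (4,2,2)
link4: (5,2,2)
R 4-0 [J1]: (5,3,2)
C 1-4 [J2]: (5,3,3)
P 4-2 [J1]: (5,4,3)
Grübler: 3·4 − 2·4 − 3 = 1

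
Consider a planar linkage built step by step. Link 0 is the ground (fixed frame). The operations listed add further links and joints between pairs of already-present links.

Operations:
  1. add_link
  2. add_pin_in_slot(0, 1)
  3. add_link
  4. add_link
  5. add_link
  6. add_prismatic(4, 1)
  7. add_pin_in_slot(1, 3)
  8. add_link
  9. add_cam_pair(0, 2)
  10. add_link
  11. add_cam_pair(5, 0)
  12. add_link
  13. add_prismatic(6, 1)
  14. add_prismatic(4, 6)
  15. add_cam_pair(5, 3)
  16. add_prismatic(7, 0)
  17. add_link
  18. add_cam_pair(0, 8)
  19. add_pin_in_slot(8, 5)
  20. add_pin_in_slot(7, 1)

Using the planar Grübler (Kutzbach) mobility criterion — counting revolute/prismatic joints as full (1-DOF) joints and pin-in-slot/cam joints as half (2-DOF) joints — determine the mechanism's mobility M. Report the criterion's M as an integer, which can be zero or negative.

M = 8

L=1 J1=0 J2=0
add link → L=2 J1=0 J2=0
PS@0,1 dof=2 J2 → L=2 J1=0 J2=1
add link → L=3 J1=0 J2=1
add link → L=4 J1=0 J2=1
add link → L=5 J1=0 J2=1
P@4,1 dof=1 J1 → L=5 J1=1 J2=1
PS@1,3 dof=2 J2 → L=5 J1=1 J2=2
add link → L=6 J1=1 J2=2
C@0,2 dof=2 J2 → L=6 J1=1 J2=3
add link → L=7 J1=1 J2=3
C@5,0 dof=2 J2 → L=7 J1=1 J2=4
add link → L=8 J1=1 J2=4
P@6,1 dof=1 J1 → L=8 J1=2 J2=4
P@4,6 dof=1 J1 → L=8 J1=3 J2=4
C@5,3 dof=2 J2 → L=8 J1=3 J2=5
P@7,0 dof=1 J1 → L=8 J1=4 J2=5
add link → L=9 J1=4 J2=5
C@0,8 dof=2 J2 → L=9 J1=4 J2=6
PS@8,5 dof=2 J2 → L=9 J1=4 J2=7
PS@7,1 dof=2 J2 → L=9 J1=4 J2=8
M=3(L−1)−2J1−J2=3·8−2·4−8=8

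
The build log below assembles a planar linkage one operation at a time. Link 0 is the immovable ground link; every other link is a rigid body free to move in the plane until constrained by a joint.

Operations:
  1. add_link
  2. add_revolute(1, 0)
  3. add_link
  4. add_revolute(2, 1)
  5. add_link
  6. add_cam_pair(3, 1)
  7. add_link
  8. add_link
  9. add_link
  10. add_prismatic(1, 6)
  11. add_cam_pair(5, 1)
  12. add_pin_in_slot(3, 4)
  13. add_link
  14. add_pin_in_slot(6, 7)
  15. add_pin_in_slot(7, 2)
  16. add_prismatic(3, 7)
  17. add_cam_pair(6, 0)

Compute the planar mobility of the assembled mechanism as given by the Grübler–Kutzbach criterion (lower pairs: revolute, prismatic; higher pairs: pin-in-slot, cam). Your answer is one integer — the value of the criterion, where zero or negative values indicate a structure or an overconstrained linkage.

ground; <1,0,0>
#1 <2,0,0>
R:1↔0 J1 <2,1,0>
#2 <3,1,0>
R:2↔1 J1 <3,2,0>
#3 <4,2,0>
C:3↔1 J2 <4,2,1>
#4 <5,2,1>
#5 <6,2,1>
#6 <7,2,1>
P:1↔6 J1 <7,3,1>
C:5↔1 J2 <7,3,2>
PS:3↔4 J2 <7,3,3>
#7 <8,3,3>
PS:6↔7 J2 <8,3,4>
PS:7↔2 J2 <8,3,5>
P:3↔7 J1 <8,4,5>
C:6↔0 J2 <8,4,6>
3×7 − 2×4 − 1×6 = 7

M = 7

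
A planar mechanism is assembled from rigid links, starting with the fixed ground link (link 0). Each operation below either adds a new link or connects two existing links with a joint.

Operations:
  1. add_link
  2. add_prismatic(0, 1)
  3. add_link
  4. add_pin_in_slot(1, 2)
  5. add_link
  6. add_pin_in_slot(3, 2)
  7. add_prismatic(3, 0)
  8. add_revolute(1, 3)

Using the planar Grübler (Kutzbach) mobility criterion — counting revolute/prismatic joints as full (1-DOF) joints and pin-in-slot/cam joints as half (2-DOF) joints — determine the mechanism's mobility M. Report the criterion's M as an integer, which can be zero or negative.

L=1 J1=0 J2=0
add link → L=2 J1=0 J2=0
P@0,1 dof=1 J1 → L=2 J1=1 J2=0
add link → L=3 J1=1 J2=0
PS@1,2 dof=2 J2 → L=3 J1=1 J2=1
add link → L=4 J1=1 J2=1
PS@3,2 dof=2 J2 → L=4 J1=1 J2=2
P@3,0 dof=1 J1 → L=4 J1=2 J2=2
R@1,3 dof=1 J1 → L=4 J1=3 J2=2
M=3(L−1)−2J1−J2=3·3−2·3−2=1

M = 1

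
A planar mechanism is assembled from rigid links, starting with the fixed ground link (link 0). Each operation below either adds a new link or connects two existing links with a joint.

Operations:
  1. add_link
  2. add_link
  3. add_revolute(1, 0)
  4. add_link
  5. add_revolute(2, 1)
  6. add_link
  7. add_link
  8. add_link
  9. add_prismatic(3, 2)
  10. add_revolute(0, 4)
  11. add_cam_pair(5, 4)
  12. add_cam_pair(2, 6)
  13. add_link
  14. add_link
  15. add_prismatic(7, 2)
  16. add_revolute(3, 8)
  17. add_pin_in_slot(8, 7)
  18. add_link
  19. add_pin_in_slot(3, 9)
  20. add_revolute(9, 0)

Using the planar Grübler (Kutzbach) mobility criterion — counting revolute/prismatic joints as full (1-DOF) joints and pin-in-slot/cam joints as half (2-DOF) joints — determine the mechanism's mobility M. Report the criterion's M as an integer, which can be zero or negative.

link 0 = ground. State L|J1|J2 = 1|0|0
+link1  2|0|0
+link2  3|0|0
R(1,0) f=1→J1  3|1|0
+link3  4|1|0
R(2,1) f=1→J1  4|2|0
+link4  5|2|0
+link5  6|2|0
+link6  7|2|0
P(3,2) f=1→J1  7|3|0
R(0,4) f=1→J1  7|4|0
C(5,4) f=2→J2  7|4|1
C(2,6) f=2→J2  7|4|2
+link7  8|4|2
+link8  9|4|2
P(7,2) f=1→J1  9|5|2
R(3,8) f=1→J1  9|6|2
PS(8,7) f=2→J2  9|6|3
+link9  10|6|3
PS(3,9) f=2→J2  10|6|4
R(9,0) f=1→J1  10|7|4
M = 3(10−1)−2·7−4 = 27−14−4 = 9

M = 9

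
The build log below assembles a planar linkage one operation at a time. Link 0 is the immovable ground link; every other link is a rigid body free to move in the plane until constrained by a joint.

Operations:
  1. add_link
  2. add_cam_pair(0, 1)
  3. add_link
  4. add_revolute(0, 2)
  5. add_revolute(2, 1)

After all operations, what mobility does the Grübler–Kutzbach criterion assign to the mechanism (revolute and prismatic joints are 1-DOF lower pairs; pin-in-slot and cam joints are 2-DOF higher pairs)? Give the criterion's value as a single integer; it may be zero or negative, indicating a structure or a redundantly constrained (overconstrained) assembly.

(L,J1,J2)=(1,0,0); link0 fixed
link1: (2,0,0)
C 0-1 [J2]: (2,0,1)
link2: (3,0,1)
R 0-2 [J1]: (3,1,1)
R 2-1 [J1]: (3,2,1)
Grübler: 3·2 − 2·2 − 1 = 1

M = 1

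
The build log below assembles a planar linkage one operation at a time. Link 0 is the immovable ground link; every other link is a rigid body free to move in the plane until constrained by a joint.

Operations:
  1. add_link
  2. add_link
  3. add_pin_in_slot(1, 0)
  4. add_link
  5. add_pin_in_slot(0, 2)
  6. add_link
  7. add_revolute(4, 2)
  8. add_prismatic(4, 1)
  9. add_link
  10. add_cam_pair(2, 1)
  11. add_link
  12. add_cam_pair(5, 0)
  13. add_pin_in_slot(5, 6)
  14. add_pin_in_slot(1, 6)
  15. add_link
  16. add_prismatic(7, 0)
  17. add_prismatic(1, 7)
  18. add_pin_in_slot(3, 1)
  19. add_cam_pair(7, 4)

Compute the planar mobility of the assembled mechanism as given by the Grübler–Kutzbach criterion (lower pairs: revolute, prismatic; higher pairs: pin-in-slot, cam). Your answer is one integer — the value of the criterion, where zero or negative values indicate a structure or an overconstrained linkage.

link 0 = ground. State L|J1|J2 = 1|0|0
+link1  2|0|0
+link2  3|0|0
PS(1,0) f=2→J2  3|0|1
+link3  4|0|1
PS(0,2) f=2→J2  4|0|2
+link4  5|0|2
R(4,2) f=1→J1  5|1|2
P(4,1) f=1→J1  5|2|2
+link5  6|2|2
C(2,1) f=2→J2  6|2|3
+link6  7|2|3
C(5,0) f=2→J2  7|2|4
PS(5,6) f=2→J2  7|2|5
PS(1,6) f=2→J2  7|2|6
+link7  8|2|6
P(7,0) f=1→J1  8|3|6
P(1,7) f=1→J1  8|4|6
PS(3,1) f=2→J2  8|4|7
C(7,4) f=2→J2  8|4|8
M = 3(8−1)−2·4−8 = 21−8−8 = 5

M = 5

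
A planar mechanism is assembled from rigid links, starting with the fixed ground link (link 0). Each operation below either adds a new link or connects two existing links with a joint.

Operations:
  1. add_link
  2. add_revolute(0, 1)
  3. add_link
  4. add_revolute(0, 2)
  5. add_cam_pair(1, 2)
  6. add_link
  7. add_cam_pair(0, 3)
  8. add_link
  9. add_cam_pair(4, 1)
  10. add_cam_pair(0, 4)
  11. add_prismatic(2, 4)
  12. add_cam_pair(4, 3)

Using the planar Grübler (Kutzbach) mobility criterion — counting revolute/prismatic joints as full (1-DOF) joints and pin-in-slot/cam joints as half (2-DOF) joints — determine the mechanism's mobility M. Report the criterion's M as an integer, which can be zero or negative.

M = 1

link 0 = ground. State L|J1|J2 = 1|0|0
+link1  2|0|0
R(0,1) f=1→J1  2|1|0
+link2  3|1|0
R(0,2) f=1→J1  3|2|0
C(1,2) f=2→J2  3|2|1
+link3  4|2|1
C(0,3) f=2→J2  4|2|2
+link4  5|2|2
C(4,1) f=2→J2  5|2|3
C(0,4) f=2→J2  5|2|4
P(2,4) f=1→J1  5|3|4
C(4,3) f=2→J2  5|3|5
M = 3(5−1)−2·3−5 = 12−6−5 = 1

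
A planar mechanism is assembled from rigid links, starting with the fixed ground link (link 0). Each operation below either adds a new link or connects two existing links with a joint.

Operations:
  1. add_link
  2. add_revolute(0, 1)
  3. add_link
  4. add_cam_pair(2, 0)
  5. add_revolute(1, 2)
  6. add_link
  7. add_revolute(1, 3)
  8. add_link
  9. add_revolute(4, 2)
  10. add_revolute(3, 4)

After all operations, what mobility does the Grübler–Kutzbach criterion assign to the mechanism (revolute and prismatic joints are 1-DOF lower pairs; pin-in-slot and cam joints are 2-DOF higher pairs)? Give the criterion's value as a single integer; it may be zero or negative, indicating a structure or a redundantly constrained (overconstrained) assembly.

M = 1

[1;0;0] (link 0 is ground)
L+ [2;0;0]
R(0,1)∈J1 [2;1;0]
L+ [3;1;0]
C(2,0)∈J2 [3;1;1]
R(1,2)∈J1 [3;2;1]
L+ [4;2;1]
R(1,3)∈J1 [4;3;1]
L+ [5;3;1]
R(4,2)∈J1 [5;4;1]
R(3,4)∈J1 [5;5;1]
mobility = 12 − 10 − 1 = 1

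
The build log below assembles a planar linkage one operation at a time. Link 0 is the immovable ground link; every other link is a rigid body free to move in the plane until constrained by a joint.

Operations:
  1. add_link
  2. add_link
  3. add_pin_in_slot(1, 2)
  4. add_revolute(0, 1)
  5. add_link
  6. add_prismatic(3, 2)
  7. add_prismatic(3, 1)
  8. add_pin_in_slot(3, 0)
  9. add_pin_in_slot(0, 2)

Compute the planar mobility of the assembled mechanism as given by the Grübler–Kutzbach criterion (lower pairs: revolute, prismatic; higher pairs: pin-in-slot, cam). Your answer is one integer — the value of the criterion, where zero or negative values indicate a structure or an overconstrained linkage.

M = 0

[1;0;0] (link 0 is ground)
L+ [2;0;0]
L+ [3;0;0]
PS(1,2)∈J2 [3;0;1]
R(0,1)∈J1 [3;1;1]
L+ [4;1;1]
P(3,2)∈J1 [4;2;1]
P(3,1)∈J1 [4;3;1]
PS(3,0)∈J2 [4;3;2]
PS(0,2)∈J2 [4;3;3]
mobility = 9 − 6 − 3 = 0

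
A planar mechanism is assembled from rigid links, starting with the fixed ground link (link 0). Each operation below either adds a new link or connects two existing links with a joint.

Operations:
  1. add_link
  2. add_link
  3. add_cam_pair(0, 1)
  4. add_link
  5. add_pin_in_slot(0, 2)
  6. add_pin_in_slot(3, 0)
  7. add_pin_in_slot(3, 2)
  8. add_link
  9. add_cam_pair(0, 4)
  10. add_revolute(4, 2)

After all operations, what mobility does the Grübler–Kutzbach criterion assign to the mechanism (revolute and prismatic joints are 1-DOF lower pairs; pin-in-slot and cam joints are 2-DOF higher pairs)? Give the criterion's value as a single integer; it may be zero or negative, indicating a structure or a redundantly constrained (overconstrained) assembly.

[1;0;0] (link 0 is ground)
L+ [2;0;0]
L+ [3;0;0]
C(0,1)∈J2 [3;0;1]
L+ [4;0;1]
PS(0,2)∈J2 [4;0;2]
PS(3,0)∈J2 [4;0;3]
PS(3,2)∈J2 [4;0;4]
L+ [5;0;4]
C(0,4)∈J2 [5;0;5]
R(4,2)∈J1 [5;1;5]
mobility = 12 − 2 − 5 = 5

M = 5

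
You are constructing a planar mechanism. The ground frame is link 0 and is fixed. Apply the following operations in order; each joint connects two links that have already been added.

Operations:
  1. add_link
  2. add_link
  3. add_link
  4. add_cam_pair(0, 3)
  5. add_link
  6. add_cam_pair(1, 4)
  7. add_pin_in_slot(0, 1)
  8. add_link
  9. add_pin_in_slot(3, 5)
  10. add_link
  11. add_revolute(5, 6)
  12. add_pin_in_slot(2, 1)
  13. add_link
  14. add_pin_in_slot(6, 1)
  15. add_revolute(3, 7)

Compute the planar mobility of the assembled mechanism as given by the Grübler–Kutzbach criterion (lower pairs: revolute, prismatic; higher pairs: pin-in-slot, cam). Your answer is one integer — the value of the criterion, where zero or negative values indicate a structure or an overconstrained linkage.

M = 11

(L,J1,J2)=(1,0,0); link0 fixed
link1: (2,0,0)
link2: (3,0,0)
link3: (4,0,0)
C 0-3 [J2]: (4,0,1)
link4: (5,0,1)
C 1-4 [J2]: (5,0,2)
PS 0-1 [J2]: (5,0,3)
link5: (6,0,3)
PS 3-5 [J2]: (6,0,4)
link6: (7,0,4)
R 5-6 [J1]: (7,1,4)
PS 2-1 [J2]: (7,1,5)
link7: (8,1,5)
PS 6-1 [J2]: (8,1,6)
R 3-7 [J1]: (8,2,6)
Grübler: 3·7 − 2·2 − 6 = 11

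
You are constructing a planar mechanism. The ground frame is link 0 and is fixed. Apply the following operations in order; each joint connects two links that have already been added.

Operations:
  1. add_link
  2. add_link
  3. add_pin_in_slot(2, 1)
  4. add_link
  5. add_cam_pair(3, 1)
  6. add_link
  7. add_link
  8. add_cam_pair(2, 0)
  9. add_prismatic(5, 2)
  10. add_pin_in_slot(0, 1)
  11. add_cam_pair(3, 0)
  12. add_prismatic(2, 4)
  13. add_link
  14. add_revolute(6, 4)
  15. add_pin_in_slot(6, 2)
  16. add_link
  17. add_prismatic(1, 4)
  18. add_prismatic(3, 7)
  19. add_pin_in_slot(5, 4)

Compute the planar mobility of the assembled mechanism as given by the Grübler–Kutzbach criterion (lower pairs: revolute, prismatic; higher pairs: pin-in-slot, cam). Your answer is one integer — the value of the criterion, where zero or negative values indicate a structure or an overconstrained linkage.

link 0 = ground. State L|J1|J2 = 1|0|0
+link1  2|0|0
+link2  3|0|0
PS(2,1) f=2→J2  3|0|1
+link3  4|0|1
C(3,1) f=2→J2  4|0|2
+link4  5|0|2
+link5  6|0|2
C(2,0) f=2→J2  6|0|3
P(5,2) f=1→J1  6|1|3
PS(0,1) f=2→J2  6|1|4
C(3,0) f=2→J2  6|1|5
P(2,4) f=1→J1  6|2|5
+link6  7|2|5
R(6,4) f=1→J1  7|3|5
PS(6,2) f=2→J2  7|3|6
+link7  8|3|6
P(1,4) f=1→J1  8|4|6
P(3,7) f=1→J1  8|5|6
PS(5,4) f=2→J2  8|5|7
M = 3(8−1)−2·5−7 = 21−10−7 = 4

M = 4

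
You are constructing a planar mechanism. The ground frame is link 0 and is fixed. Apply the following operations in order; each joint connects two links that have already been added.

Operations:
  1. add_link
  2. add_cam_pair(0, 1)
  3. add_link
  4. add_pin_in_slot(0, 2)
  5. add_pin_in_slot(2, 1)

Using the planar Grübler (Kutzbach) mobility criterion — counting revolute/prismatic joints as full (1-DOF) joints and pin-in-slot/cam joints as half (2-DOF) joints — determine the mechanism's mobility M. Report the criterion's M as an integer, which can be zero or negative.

M = 3

link 0 = ground. State L|J1|J2 = 1|0|0
+link1  2|0|0
C(0,1) f=2→J2  2|0|1
+link2  3|0|1
PS(0,2) f=2→J2  3|0|2
PS(2,1) f=2→J2  3|0|3
M = 3(3−1)−2·0−3 = 6−0−3 = 3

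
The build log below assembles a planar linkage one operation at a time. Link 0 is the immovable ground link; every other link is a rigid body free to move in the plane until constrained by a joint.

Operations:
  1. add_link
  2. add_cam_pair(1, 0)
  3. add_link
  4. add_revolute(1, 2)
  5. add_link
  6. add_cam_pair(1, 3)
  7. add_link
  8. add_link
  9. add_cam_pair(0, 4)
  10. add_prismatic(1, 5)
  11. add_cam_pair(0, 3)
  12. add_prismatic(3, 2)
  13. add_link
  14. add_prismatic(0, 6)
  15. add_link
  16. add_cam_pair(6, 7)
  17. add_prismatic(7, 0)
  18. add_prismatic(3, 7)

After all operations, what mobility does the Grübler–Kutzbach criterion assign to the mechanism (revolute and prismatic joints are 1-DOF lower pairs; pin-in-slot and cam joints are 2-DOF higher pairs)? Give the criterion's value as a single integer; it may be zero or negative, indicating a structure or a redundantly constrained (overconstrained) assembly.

(L,J1,J2)=(1,0,0); link0 fixed
link1: (2,0,0)
C 1-0 [J2]: (2,0,1)
link2: (3,0,1)
R 1-2 [J1]: (3,1,1)
link3: (4,1,1)
C 1-3 [J2]: (4,1,2)
link4: (5,1,2)
link5: (6,1,2)
C 0-4 [J2]: (6,1,3)
P 1-5 [J1]: (6,2,3)
C 0-3 [J2]: (6,2,4)
P 3-2 [J1]: (6,3,4)
link6: (7,3,4)
P 0-6 [J1]: (7,4,4)
link7: (8,4,4)
C 6-7 [J2]: (8,4,5)
P 7-0 [J1]: (8,5,5)
P 3-7 [J1]: (8,6,5)
Grübler: 3·7 − 2·6 − 5 = 4

M = 4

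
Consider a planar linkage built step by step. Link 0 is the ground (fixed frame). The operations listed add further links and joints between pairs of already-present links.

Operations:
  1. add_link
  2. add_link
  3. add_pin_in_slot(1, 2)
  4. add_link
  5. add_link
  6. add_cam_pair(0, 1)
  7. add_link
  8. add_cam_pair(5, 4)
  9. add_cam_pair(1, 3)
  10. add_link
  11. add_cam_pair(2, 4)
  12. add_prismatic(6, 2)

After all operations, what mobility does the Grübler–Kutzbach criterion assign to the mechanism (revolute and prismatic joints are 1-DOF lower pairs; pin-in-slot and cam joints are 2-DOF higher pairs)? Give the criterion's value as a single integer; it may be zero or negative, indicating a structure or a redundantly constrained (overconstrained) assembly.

M = 11

link 0 = ground. State L|J1|J2 = 1|0|0
+link1  2|0|0
+link2  3|0|0
PS(1,2) f=2→J2  3|0|1
+link3  4|0|1
+link4  5|0|1
C(0,1) f=2→J2  5|0|2
+link5  6|0|2
C(5,4) f=2→J2  6|0|3
C(1,3) f=2→J2  6|0|4
+link6  7|0|4
C(2,4) f=2→J2  7|0|5
P(6,2) f=1→J1  7|1|5
M = 3(7−1)−2·1−5 = 18−2−5 = 11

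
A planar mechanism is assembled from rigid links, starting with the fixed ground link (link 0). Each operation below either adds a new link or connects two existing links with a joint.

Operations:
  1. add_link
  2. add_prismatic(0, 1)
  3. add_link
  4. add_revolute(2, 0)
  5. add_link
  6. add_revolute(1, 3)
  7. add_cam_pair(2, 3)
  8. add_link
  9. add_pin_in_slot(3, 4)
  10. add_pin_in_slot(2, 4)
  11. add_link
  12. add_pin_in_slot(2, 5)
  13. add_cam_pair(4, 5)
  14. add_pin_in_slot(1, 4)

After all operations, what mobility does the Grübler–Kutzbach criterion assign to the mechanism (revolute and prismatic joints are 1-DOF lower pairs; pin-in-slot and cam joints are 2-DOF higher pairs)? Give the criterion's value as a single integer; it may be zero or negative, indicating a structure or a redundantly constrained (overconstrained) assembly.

M = 3

[1;0;0] (link 0 is ground)
L+ [2;0;0]
P(0,1)∈J1 [2;1;0]
L+ [3;1;0]
R(2,0)∈J1 [3;2;0]
L+ [4;2;0]
R(1,3)∈J1 [4;3;0]
C(2,3)∈J2 [4;3;1]
L+ [5;3;1]
PS(3,4)∈J2 [5;3;2]
PS(2,4)∈J2 [5;3;3]
L+ [6;3;3]
PS(2,5)∈J2 [6;3;4]
C(4,5)∈J2 [6;3;5]
PS(1,4)∈J2 [6;3;6]
mobility = 15 − 6 − 6 = 3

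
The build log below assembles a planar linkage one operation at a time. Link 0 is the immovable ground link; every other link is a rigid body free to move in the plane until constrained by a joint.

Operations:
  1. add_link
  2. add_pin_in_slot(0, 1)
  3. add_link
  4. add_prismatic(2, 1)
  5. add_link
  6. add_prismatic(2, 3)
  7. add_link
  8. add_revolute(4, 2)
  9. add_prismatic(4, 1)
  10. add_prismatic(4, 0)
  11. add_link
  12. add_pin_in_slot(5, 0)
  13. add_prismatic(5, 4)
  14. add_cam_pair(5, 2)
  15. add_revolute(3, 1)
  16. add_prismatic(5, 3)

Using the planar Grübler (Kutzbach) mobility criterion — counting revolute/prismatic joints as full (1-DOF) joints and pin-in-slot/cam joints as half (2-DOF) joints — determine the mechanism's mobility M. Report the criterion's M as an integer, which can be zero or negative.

[1;0;0] (link 0 is ground)
L+ [2;0;0]
PS(0,1)∈J2 [2;0;1]
L+ [3;0;1]
P(2,1)∈J1 [3;1;1]
L+ [4;1;1]
P(2,3)∈J1 [4;2;1]
L+ [5;2;1]
R(4,2)∈J1 [5;3;1]
P(4,1)∈J1 [5;4;1]
P(4,0)∈J1 [5;5;1]
L+ [6;5;1]
PS(5,0)∈J2 [6;5;2]
P(5,4)∈J1 [6;6;2]
C(5,2)∈J2 [6;6;3]
R(3,1)∈J1 [6;7;3]
P(5,3)∈J1 [6;8;3]
mobility = 15 − 16 − 3 = -4

M = -4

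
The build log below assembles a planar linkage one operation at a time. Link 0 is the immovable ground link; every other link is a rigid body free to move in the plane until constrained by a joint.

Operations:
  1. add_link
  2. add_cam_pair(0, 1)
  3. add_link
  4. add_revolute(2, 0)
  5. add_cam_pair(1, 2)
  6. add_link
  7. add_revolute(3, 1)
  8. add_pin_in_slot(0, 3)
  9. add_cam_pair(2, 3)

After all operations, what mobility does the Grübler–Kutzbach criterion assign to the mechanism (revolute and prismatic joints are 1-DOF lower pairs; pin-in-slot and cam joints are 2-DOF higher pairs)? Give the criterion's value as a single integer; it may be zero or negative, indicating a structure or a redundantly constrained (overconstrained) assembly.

M = 1

link 0 = ground. State L|J1|J2 = 1|0|0
+link1  2|0|0
C(0,1) f=2→J2  2|0|1
+link2  3|0|1
R(2,0) f=1→J1  3|1|1
C(1,2) f=2→J2  3|1|2
+link3  4|1|2
R(3,1) f=1→J1  4|2|2
PS(0,3) f=2→J2  4|2|3
C(2,3) f=2→J2  4|2|4
M = 3(4−1)−2·2−4 = 9−4−4 = 1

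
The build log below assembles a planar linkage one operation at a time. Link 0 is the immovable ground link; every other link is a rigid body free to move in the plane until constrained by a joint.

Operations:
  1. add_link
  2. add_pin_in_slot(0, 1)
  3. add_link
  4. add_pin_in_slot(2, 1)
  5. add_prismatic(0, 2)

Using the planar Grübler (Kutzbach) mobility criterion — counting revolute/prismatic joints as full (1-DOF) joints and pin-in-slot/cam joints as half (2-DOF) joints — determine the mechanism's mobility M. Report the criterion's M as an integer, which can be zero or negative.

M = 2

link 0 = ground. State L|J1|J2 = 1|0|0
+link1  2|0|0
PS(0,1) f=2→J2  2|0|1
+link2  3|0|1
PS(2,1) f=2→J2  3|0|2
P(0,2) f=1→J1  3|1|2
M = 3(3−1)−2·1−2 = 6−2−2 = 2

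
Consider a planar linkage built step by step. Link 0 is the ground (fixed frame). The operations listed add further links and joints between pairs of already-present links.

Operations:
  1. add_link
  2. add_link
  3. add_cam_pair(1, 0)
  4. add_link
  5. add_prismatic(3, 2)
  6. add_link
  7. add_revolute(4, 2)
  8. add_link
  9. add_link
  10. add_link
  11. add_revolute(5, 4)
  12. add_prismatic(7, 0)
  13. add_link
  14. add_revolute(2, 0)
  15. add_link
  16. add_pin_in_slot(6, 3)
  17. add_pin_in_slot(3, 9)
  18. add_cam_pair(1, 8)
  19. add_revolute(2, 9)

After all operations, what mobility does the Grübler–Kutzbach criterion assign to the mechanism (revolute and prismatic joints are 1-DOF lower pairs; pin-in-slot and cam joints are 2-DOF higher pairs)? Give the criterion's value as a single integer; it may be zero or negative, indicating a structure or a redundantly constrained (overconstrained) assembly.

M = 11

[1;0;0] (link 0 is ground)
L+ [2;0;0]
L+ [3;0;0]
C(1,0)∈J2 [3;0;1]
L+ [4;0;1]
P(3,2)∈J1 [4;1;1]
L+ [5;1;1]
R(4,2)∈J1 [5;2;1]
L+ [6;2;1]
L+ [7;2;1]
L+ [8;2;1]
R(5,4)∈J1 [8;3;1]
P(7,0)∈J1 [8;4;1]
L+ [9;4;1]
R(2,0)∈J1 [9;5;1]
L+ [10;5;1]
PS(6,3)∈J2 [10;5;2]
PS(3,9)∈J2 [10;5;3]
C(1,8)∈J2 [10;5;4]
R(2,9)∈J1 [10;6;4]
mobility = 27 − 12 − 4 = 11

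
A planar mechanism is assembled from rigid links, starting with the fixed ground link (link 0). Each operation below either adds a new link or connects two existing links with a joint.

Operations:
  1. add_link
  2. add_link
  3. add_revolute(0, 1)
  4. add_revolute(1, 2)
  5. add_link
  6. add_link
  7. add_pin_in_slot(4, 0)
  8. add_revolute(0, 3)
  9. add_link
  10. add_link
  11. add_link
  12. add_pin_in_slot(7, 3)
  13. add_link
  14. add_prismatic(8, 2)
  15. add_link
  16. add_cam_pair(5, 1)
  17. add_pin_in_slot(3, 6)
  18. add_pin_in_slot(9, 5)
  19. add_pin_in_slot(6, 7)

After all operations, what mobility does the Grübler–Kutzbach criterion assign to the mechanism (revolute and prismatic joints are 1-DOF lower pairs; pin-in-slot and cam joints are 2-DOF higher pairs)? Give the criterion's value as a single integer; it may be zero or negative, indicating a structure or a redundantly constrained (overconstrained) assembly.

M = 13

link 0 = ground. State L|J1|J2 = 1|0|0
+link1  2|0|0
+link2  3|0|0
R(0,1) f=1→J1  3|1|0
R(1,2) f=1→J1  3|2|0
+link3  4|2|0
+link4  5|2|0
PS(4,0) f=2→J2  5|2|1
R(0,3) f=1→J1  5|3|1
+link5  6|3|1
+link6  7|3|1
+link7  8|3|1
PS(7,3) f=2→J2  8|3|2
+link8  9|3|2
P(8,2) f=1→J1  9|4|2
+link9  10|4|2
C(5,1) f=2→J2  10|4|3
PS(3,6) f=2→J2  10|4|4
PS(9,5) f=2→J2  10|4|5
PS(6,7) f=2→J2  10|4|6
M = 3(10−1)−2·4−6 = 27−8−6 = 13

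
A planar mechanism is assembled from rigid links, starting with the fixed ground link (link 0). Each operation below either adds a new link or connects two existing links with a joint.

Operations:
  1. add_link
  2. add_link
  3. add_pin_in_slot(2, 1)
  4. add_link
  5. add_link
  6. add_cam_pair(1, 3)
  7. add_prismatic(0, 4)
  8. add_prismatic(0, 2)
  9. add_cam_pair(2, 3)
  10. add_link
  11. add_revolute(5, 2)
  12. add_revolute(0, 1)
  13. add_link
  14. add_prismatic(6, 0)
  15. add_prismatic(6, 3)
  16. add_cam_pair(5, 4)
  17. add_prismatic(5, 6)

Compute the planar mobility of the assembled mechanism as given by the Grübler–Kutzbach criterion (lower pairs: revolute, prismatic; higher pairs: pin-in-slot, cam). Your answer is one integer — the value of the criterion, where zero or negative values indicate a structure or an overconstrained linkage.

M = 0

[1;0;0] (link 0 is ground)
L+ [2;0;0]
L+ [3;0;0]
PS(2,1)∈J2 [3;0;1]
L+ [4;0;1]
L+ [5;0;1]
C(1,3)∈J2 [5;0;2]
P(0,4)∈J1 [5;1;2]
P(0,2)∈J1 [5;2;2]
C(2,3)∈J2 [5;2;3]
L+ [6;2;3]
R(5,2)∈J1 [6;3;3]
R(0,1)∈J1 [6;4;3]
L+ [7;4;3]
P(6,0)∈J1 [7;5;3]
P(6,3)∈J1 [7;6;3]
C(5,4)∈J2 [7;6;4]
P(5,6)∈J1 [7;7;4]
mobility = 18 − 14 − 4 = 0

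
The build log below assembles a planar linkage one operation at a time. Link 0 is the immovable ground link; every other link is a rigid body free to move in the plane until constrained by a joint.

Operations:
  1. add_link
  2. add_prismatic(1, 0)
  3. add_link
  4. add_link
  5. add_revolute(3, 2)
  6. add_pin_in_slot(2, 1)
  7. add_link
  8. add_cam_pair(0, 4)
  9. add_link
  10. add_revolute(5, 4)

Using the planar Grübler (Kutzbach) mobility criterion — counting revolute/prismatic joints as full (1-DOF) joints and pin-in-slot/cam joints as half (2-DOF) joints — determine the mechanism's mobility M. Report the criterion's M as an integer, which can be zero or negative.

(L,J1,J2)=(1,0,0); link0 fixed
link1: (2,0,0)
P 1-0 [J1]: (2,1,0)
link2: (3,1,0)
link3: (4,1,0)
R 3-2 [J1]: (4,2,0)
PS 2-1 [J2]: (4,2,1)
link4: (5,2,1)
C 0-4 [J2]: (5,2,2)
link5: (6,2,2)
R 5-4 [J1]: (6,3,2)
Grübler: 3·5 − 2·3 − 2 = 7

M = 7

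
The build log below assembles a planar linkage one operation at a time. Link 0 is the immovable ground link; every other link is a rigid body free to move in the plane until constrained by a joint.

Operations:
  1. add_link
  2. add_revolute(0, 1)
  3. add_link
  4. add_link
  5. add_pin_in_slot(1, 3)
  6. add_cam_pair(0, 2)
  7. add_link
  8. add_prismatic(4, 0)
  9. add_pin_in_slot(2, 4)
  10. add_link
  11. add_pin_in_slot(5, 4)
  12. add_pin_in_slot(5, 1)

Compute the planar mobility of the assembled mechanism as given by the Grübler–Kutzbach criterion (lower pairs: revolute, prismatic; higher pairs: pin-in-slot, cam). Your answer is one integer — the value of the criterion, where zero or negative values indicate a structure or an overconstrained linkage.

M = 6

link 0 = ground. State L|J1|J2 = 1|0|0
+link1  2|0|0
R(0,1) f=1→J1  2|1|0
+link2  3|1|0
+link3  4|1|0
PS(1,3) f=2→J2  4|1|1
C(0,2) f=2→J2  4|1|2
+link4  5|1|2
P(4,0) f=1→J1  5|2|2
PS(2,4) f=2→J2  5|2|3
+link5  6|2|3
PS(5,4) f=2→J2  6|2|4
PS(5,1) f=2→J2  6|2|5
M = 3(6−1)−2·2−5 = 15−4−5 = 6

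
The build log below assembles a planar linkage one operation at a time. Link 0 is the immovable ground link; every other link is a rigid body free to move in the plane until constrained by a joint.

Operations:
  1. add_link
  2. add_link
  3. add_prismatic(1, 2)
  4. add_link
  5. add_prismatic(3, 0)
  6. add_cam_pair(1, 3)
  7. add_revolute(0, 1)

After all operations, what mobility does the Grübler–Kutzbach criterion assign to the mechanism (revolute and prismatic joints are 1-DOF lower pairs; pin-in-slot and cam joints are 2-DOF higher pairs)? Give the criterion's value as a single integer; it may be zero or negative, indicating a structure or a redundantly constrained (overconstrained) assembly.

M = 2

[1;0;0] (link 0 is ground)
L+ [2;0;0]
L+ [3;0;0]
P(1,2)∈J1 [3;1;0]
L+ [4;1;0]
P(3,0)∈J1 [4;2;0]
C(1,3)∈J2 [4;2;1]
R(0,1)∈J1 [4;3;1]
mobility = 9 − 6 − 1 = 2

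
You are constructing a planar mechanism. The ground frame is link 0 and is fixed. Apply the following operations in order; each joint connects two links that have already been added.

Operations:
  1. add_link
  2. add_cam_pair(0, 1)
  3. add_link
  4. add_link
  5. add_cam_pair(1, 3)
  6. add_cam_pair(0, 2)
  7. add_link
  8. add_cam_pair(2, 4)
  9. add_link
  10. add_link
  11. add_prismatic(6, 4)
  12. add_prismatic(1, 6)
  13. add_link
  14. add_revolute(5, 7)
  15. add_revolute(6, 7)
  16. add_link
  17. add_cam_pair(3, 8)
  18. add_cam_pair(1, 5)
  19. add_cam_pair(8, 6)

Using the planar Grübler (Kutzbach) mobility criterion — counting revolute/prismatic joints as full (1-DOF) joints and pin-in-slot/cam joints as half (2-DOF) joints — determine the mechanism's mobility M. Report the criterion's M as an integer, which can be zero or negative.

[1;0;0] (link 0 is ground)
L+ [2;0;0]
C(0,1)∈J2 [2;0;1]
L+ [3;0;1]
L+ [4;0;1]
C(1,3)∈J2 [4;0;2]
C(0,2)∈J2 [4;0;3]
L+ [5;0;3]
C(2,4)∈J2 [5;0;4]
L+ [6;0;4]
L+ [7;0;4]
P(6,4)∈J1 [7;1;4]
P(1,6)∈J1 [7;2;4]
L+ [8;2;4]
R(5,7)∈J1 [8;3;4]
R(6,7)∈J1 [8;4;4]
L+ [9;4;4]
C(3,8)∈J2 [9;4;5]
C(1,5)∈J2 [9;4;6]
C(8,6)∈J2 [9;4;7]
mobility = 24 − 8 − 7 = 9

M = 9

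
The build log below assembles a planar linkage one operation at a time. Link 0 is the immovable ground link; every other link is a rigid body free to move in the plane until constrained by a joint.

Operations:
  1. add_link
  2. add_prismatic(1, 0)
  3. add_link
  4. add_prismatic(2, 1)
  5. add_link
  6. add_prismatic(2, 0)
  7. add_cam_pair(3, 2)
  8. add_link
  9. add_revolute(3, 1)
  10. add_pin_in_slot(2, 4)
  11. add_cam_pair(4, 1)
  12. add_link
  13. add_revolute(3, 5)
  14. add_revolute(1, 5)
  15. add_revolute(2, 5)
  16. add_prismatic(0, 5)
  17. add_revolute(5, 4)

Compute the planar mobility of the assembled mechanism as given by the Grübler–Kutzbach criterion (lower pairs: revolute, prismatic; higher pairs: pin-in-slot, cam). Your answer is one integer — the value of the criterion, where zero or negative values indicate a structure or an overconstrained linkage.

M = -6

ground; <1,0,0>
#1 <2,0,0>
P:1↔0 J1 <2,1,0>
#2 <3,1,0>
P:2↔1 J1 <3,2,0>
#3 <4,2,0>
P:2↔0 J1 <4,3,0>
C:3↔2 J2 <4,3,1>
#4 <5,3,1>
R:3↔1 J1 <5,4,1>
PS:2↔4 J2 <5,4,2>
C:4↔1 J2 <5,4,3>
#5 <6,4,3>
R:3↔5 J1 <6,5,3>
R:1↔5 J1 <6,6,3>
R:2↔5 J1 <6,7,3>
P:0↔5 J1 <6,8,3>
R:5↔4 J1 <6,9,3>
3×5 − 2×9 − 1×3 = -6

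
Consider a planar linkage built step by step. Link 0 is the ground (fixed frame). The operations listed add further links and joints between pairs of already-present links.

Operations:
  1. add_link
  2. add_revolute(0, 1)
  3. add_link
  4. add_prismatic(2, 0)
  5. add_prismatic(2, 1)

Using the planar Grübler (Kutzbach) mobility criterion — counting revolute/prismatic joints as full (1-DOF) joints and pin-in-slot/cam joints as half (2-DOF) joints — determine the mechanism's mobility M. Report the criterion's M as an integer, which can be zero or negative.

[1;0;0] (link 0 is ground)
L+ [2;0;0]
R(0,1)∈J1 [2;1;0]
L+ [3;1;0]
P(2,0)∈J1 [3;2;0]
P(2,1)∈J1 [3;3;0]
mobility = 6 − 6 − 0 = 0

M = 0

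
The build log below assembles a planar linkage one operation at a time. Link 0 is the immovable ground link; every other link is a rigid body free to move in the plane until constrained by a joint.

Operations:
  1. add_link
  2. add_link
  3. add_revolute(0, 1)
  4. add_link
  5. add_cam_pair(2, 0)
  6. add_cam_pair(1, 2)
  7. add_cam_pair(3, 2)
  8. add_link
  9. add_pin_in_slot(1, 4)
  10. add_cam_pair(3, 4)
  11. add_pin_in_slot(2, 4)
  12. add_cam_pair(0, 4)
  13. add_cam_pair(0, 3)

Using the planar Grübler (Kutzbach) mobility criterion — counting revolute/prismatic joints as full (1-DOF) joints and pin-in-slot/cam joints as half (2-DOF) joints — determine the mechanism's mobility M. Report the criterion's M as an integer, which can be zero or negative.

M = 2

L=1 J1=0 J2=0
add link → L=2 J1=0 J2=0
add link → L=3 J1=0 J2=0
R@0,1 dof=1 J1 → L=3 J1=1 J2=0
add link → L=4 J1=1 J2=0
C@2,0 dof=2 J2 → L=4 J1=1 J2=1
C@1,2 dof=2 J2 → L=4 J1=1 J2=2
C@3,2 dof=2 J2 → L=4 J1=1 J2=3
add link → L=5 J1=1 J2=3
PS@1,4 dof=2 J2 → L=5 J1=1 J2=4
C@3,4 dof=2 J2 → L=5 J1=1 J2=5
PS@2,4 dof=2 J2 → L=5 J1=1 J2=6
C@0,4 dof=2 J2 → L=5 J1=1 J2=7
C@0,3 dof=2 J2 → L=5 J1=1 J2=8
M=3(L−1)−2J1−J2=3·4−2·1−8=2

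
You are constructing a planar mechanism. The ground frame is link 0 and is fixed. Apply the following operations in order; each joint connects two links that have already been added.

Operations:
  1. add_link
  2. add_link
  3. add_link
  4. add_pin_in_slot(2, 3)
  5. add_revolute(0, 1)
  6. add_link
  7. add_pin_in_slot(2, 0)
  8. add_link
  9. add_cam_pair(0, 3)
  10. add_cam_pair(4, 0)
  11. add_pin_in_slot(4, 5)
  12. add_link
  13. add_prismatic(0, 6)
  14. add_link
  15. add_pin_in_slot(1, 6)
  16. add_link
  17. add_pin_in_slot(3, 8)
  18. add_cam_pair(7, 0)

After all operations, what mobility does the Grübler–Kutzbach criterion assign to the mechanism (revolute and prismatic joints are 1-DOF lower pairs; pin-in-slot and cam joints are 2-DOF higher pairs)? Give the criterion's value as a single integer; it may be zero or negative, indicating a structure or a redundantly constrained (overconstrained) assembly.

[1;0;0] (link 0 is ground)
L+ [2;0;0]
L+ [3;0;0]
L+ [4;0;0]
PS(2,3)∈J2 [4;0;1]
R(0,1)∈J1 [4;1;1]
L+ [5;1;1]
PS(2,0)∈J2 [5;1;2]
L+ [6;1;2]
C(0,3)∈J2 [6;1;3]
C(4,0)∈J2 [6;1;4]
PS(4,5)∈J2 [6;1;5]
L+ [7;1;5]
P(0,6)∈J1 [7;2;5]
L+ [8;2;5]
PS(1,6)∈J2 [8;2;6]
L+ [9;2;6]
PS(3,8)∈J2 [9;2;7]
C(7,0)∈J2 [9;2;8]
mobility = 24 − 4 − 8 = 12

M = 12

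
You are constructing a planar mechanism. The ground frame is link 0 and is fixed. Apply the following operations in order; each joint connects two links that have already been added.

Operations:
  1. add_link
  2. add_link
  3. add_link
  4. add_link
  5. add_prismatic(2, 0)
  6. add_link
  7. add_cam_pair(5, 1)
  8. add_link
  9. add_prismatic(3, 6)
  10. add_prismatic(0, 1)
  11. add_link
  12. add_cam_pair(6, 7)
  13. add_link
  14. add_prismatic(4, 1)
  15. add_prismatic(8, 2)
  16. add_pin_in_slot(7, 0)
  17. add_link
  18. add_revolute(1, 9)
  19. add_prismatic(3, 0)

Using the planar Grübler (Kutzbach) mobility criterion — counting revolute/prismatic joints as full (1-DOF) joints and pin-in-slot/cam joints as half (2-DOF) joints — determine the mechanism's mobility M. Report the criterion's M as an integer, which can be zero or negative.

M = 10

[1;0;0] (link 0 is ground)
L+ [2;0;0]
L+ [3;0;0]
L+ [4;0;0]
L+ [5;0;0]
P(2,0)∈J1 [5;1;0]
L+ [6;1;0]
C(5,1)∈J2 [6;1;1]
L+ [7;1;1]
P(3,6)∈J1 [7;2;1]
P(0,1)∈J1 [7;3;1]
L+ [8;3;1]
C(6,7)∈J2 [8;3;2]
L+ [9;3;2]
P(4,1)∈J1 [9;4;2]
P(8,2)∈J1 [9;5;2]
PS(7,0)∈J2 [9;5;3]
L+ [10;5;3]
R(1,9)∈J1 [10;6;3]
P(3,0)∈J1 [10;7;3]
mobility = 27 − 14 − 3 = 10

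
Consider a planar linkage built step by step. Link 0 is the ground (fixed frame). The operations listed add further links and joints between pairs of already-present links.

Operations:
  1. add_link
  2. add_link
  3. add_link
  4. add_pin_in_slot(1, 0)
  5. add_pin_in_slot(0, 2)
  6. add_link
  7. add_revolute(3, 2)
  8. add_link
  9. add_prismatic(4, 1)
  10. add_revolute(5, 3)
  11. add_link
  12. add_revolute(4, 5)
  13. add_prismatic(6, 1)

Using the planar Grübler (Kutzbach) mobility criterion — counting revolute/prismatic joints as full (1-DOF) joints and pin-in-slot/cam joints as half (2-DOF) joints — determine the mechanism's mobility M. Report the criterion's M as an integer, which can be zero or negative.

M = 6

(L,J1,J2)=(1,0,0); link0 fixed
link1: (2,0,0)
link2: (3,0,0)
link3: (4,0,0)
PS 1-0 [J2]: (4,0,1)
PS 0-2 [J2]: (4,0,2)
link4: (5,0,2)
R 3-2 [J1]: (5,1,2)
link5: (6,1,2)
P 4-1 [J1]: (6,2,2)
R 5-3 [J1]: (6,3,2)
link6: (7,3,2)
R 4-5 [J1]: (7,4,2)
P 6-1 [J1]: (7,5,2)
Grübler: 3·6 − 2·5 − 2 = 6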